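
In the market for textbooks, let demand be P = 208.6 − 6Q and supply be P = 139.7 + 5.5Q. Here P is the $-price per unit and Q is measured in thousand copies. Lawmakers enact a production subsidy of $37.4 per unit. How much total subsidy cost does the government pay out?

$345.71 thousand

Competitive equilibrium: 208.6 − 6Q = 139.7 + 5.5Q → Q* = 5.9913, P* = 172.6522.
The subsidy lowers effective supply by 37.4: P = 102.3 + 5.5Q.
New quantity: 208.6 − 6Q = 102.3 + 5.5Q → Q' = 9.2435.
Total subsidy cost = 37.4 × 9.2435 = $345.71 thousand.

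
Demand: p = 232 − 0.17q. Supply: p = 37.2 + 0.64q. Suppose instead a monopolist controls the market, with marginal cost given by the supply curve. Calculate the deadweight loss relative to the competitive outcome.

Competitive equilibrium: 232 − 0.17q = 37.2 + 0.64q → q* = 240.4938, p* = 191.116.
Marginal revenue: MR = 232 − 0.34q. Set MR = MC: 232 − 0.34q = 37.2 + 0.64q → q_m = 198.7755.
Price p_m = 232 − 0.17·198.7755 = 198.2082; MC(q_m) = 37.2 + 0.64·198.7755 = 164.4163.
Competitive q* = 240.4938, so Δq = 41.7183; wedge = 198.2082 − 164.4163 = 33.7919.
Deadweight loss = ½ × 41.7183 × 33.7919 = 704.87.

704.87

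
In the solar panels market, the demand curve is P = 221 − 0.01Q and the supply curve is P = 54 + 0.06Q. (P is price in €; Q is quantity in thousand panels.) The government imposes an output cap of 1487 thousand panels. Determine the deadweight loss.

€28269.06 thousand

Competitive equilibrium: 221 − 0.01Q = 54 + 0.06Q → Q* = 2385.7143, P* = 197.1429.
At Q = 1487: demand price = 221 − 0.01·1487 = 206.13; supply price = 54 + 0.06·1487 = 143.22.
ΔQ = 2385.7143 − 1487 = 898.7143; wedge = 206.13 − 143.22 = 62.91.
The triangle = ½ × 898.7143 × 62.91 = €28269.06 thousand.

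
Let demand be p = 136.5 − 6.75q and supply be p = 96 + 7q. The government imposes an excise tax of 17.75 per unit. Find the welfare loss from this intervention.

Competitive equilibrium: 136.5 − 6.75q = 96 + 7q → q* = 2.9455, p* = 116.6182.
With the tax, the buyer price exceeds the seller price by 17.75: (136.5 − 6.75q) − (96 + 7q) = 17.75 → q' = 1.6545.
Δq = 2.9455 − 1.6545 = 1.291; the wedge equals the tax, 17.75.
The triangle = ½ × 1.291 × 17.75 = 11.46.

11.46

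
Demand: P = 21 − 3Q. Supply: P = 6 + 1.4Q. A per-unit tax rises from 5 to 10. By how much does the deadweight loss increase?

Competitive equilibrium: 21 − 3Q = 6 + 1.4Q → Q* = 3.4091, P* = 10.7727.
For a per-unit tax t: ΔQ = t/4.4, so DWL = ½·t·(t/4.4) = t²/8.8.
At t = 5: DWL = 2.841. At t = 10: DWL = 11.364.
Increase = 11.364 − 2.841 = 8.52.

8.52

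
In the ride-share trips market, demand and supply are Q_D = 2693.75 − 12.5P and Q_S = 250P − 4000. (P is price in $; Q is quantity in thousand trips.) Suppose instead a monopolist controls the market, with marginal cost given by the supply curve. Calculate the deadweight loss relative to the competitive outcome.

$56372.69 thousand

In inverse form: demand P = 215.5 − 0.08Q, supply P = 16 + 0.004Q.
Competitive equilibrium: 215.5 − 0.08Q = 16 + 0.004Q → Q* = 2375, P* = 25.5.
Marginal revenue: MR = 215.5 − 0.16Q. Set MR = MC: 215.5 − 0.16Q = 16 + 0.004Q → Q_m = 1216.463415.
Price P_m = 215.5 − 0.08·1216.463415 = 118.182927; MC(Q_m) = 16 + 0.004·1216.463415 = 20.865854.
Competitive Q* = 2375, so ΔQ = 1158.536585; wedge = 118.182927 − 20.865854 = 97.317073.
DWL = ½ × 1158.536585 × 97.317073 = $56372.69 thousand.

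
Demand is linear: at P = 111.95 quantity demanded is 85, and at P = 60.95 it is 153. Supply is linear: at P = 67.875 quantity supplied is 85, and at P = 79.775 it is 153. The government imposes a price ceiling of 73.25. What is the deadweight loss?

Demand slope = (60.95 − 111.95)/(153 − 85) = −0.75, so P = 175.7 − 0.75Q.
Supply slope = (79.775 − 67.875)/(153 − 85) = 0.175, so P = 53 + 0.175Q.
Competitive equilibrium: 175.7 − 0.75Q = 53 + 0.175Q → Q* = 132.6486, P* = 76.2135.
At the ceiling P = 73.25, quantity supplied = (73.25 − 53)/0.175 = 115.7143.
Willingness to pay at Q' = 115.7143: 175.7 − 0.75·115.7143 = 88.9143.
ΔQ = 132.6486 − 115.7143 = 16.9343; wedge = 88.9143 − 73.25 = 15.6643.
DWL = ½ × 16.9343 × 15.6643 = 132.63.

132.63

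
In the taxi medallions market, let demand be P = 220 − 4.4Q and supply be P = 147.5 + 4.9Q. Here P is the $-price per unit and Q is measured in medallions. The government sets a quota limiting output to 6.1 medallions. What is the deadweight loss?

$13.37

Competitive equilibrium: 220 − 4.4Q = 147.5 + 4.9Q → Q* = 7.7957, P* = 185.6989.
At Q = 6.1: demand price = 220 − 4.4·6.1 = 193.16; supply price = 147.5 + 4.9·6.1 = 177.39.
ΔQ = 7.7957 − 6.1 = 1.6957; wedge = 193.16 − 177.39 = 15.77.
DWL = ½ × 1.6957 × 15.77 = $13.37.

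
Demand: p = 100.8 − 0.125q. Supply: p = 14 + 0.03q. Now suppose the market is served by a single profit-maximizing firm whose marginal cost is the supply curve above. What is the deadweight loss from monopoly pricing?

4843.75

Competitive equilibrium: 100.8 − 0.125q = 14 + 0.03q → q* = 560, p* = 30.8.
Marginal revenue: MR = 100.8 − 0.25q. Set MR = MC: 100.8 − 0.25q = 14 + 0.03q → q_m = 310.
Price p_m = 100.8 − 0.125·310 = 62.05; MC(q_m) = 14 + 0.03·310 = 23.3.
Competitive q* = 560, so Δq = 250; wedge = 62.05 − 23.3 = 38.75.
DWL = ½ × 250 × 38.75 = 4843.75.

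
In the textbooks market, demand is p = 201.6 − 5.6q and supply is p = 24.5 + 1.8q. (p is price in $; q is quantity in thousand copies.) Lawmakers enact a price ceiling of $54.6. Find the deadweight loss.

Competitive equilibrium: 201.6 − 5.6q = 24.5 + 1.8q → q* = 23.9324, p* = 67.5784.
At the ceiling p = 54.6, quantity supplied = (54.6 − 24.5)/1.8 = 16.7222.
Willingness to pay at q' = 16.7222: 201.6 − 5.6·16.7222 = 107.9557.
Δq = 23.9324 − 16.7222 = 7.2102; wedge = 107.9557 − 54.6 = 53.3557.
Deadweight loss = ½ × 7.2102 × 53.3557 = $192.35 thousand.

$192.35 thousand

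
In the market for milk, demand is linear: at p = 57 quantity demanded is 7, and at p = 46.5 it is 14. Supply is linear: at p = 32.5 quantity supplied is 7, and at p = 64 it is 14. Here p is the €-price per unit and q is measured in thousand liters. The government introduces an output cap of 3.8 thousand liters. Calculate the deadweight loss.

€159.14 thousand

Demand slope = (46.5 − 57)/(14 − 7) = −1.5, so p = 67.5 − 1.5q.
Supply slope = (64 − 32.5)/(14 − 7) = 4.5, so p = 1 + 4.5q.
Competitive equilibrium: 67.5 − 1.5q = 1 + 4.5q → q* = 11.0833, p* = 50.875.
At q = 3.8: demand price = 67.5 − 1.5·3.8 = 61.8; supply price = 1 + 4.5·3.8 = 18.1.
Δq = 11.0833 − 3.8 = 7.2833; wedge = 61.8 − 18.1 = 43.7.
The triangle = ½ × 7.2833 × 43.7 = €159.14 thousand.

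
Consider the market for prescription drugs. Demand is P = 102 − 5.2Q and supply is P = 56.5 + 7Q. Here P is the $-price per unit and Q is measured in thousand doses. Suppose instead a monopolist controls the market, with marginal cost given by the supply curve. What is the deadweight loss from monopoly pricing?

Competitive equilibrium: 102 − 5.2Q = 56.5 + 7Q → Q* = 3.7295, P* = 82.6066.
Marginal revenue: MR = 102 − 10.4Q. Set MR = MC: 102 − 10.4Q = 56.5 + 7Q → Q_m = 2.6149.
Price P_m = 102 − 5.2·2.6149 = 88.4025; MC(Q_m) = 56.5 + 7·2.6149 = 74.8043.
Competitive Q* = 3.7295, so ΔQ = 1.1146; wedge = 88.4025 − 74.8043 = 13.5982.
Deadweight loss = ½ × 1.1146 × 13.5982 = $7.58 thousand.

$7.58 thousand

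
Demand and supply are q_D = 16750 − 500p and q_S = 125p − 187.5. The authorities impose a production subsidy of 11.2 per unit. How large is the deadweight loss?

In inverse form: demand p = 33.5 − 0.002q, supply p = 1.5 + 0.008q.
Competitive equilibrium: 33.5 − 0.002q = 1.5 + 0.008q → q* = 3200, p* = 27.1.
The subsidy lowers effective supply by 11.2: p = 0.008q − 9.7.
New quantity: 33.5 − 0.002q = 0.008q − 9.7 → q' = 4320.
Overproduction Δq = 4320 − 3200 = 1120; wedge = subsidy = 11.2.
Deadweight loss = ½ × 1120 × 11.2 = 6272.

6272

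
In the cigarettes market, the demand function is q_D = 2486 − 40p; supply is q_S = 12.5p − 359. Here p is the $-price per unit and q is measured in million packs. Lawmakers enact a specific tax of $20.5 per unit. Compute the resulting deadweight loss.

$2001.19 million

In inverse form: demand p = 62.15 − 0.025q, supply p = 28.72 + 0.08q.
Competitive equilibrium: 62.15 − 0.025q = 28.72 + 0.08q → q* = 318.381, p* = 54.1905.
With the tax, the buyer price exceeds the seller price by 20.5: (62.15 − 0.025q) − (28.72 + 0.08q) = 20.5 → q' = 123.1429.
Δq = 318.381 − 123.1429 = 195.2381; the wedge equals the tax, 20.5.
Deadweight loss = ½ × 195.2381 × 20.5 = $2001.19 million.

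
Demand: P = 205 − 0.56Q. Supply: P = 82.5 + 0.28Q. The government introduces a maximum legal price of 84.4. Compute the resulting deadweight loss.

8120.38

Competitive equilibrium: 205 − 0.56Q = 82.5 + 0.28Q → Q* = 145.8333, P* = 123.3333.
At the ceiling P = 84.4, quantity supplied = (84.4 − 82.5)/0.28 = 6.7857.
Willingness to pay at Q' = 6.7857: 205 − 0.56·6.7857 = 201.2.
ΔQ = 145.8333 − 6.7857 = 139.0476; wedge = 201.2 − 84.4 = 116.8.
The triangle = ½ × 139.0476 × 116.8 = 8120.38.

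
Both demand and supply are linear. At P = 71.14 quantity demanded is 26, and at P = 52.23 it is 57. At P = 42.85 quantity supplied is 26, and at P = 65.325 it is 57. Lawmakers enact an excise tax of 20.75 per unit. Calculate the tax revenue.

Demand slope = (52.23 − 71.14)/(57 − 26) = −0.61, so P = 87 − 0.61Q.
Supply slope = (65.325 − 42.85)/(57 − 26) = 0.725, so P = 24 + 0.725Q.
Competitive equilibrium: 87 − 0.61Q = 24 + 0.725Q → Q* = 47.191, P* = 58.2135.
With the tax, the buyer price exceeds the seller price by 20.75: (87 − 0.61Q) − (24 + 0.725Q) = 20.75 → Q' = 31.6479.
Tax revenue = 20.75 × 31.6479 = 656.69.

656.69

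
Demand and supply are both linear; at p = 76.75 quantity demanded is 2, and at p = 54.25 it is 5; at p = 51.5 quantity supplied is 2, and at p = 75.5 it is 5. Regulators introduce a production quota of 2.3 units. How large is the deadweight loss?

13.69

Demand slope = (54.25 − 76.75)/(5 − 2) = −7.5, so p = 91.75 − 7.5q.
Supply slope = (75.5 − 51.5)/(5 − 2) = 8, so p = 35.5 + 8q.
Competitive equilibrium: 91.75 − 7.5q = 35.5 + 8q → q* = 3.629, p* = 64.5323.
At q = 2.3: demand price = 91.75 − 7.5·2.3 = 74.5; supply price = 35.5 + 8·2.3 = 53.9.
Δq = 3.629 − 2.3 = 1.329; wedge = 74.5 − 53.9 = 20.6.
Welfare loss = ½ × 1.329 × 20.6 = 13.69.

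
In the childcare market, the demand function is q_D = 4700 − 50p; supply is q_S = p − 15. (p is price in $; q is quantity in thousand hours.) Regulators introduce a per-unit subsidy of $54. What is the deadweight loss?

$1429.41 thousand

In inverse form: demand p = 94 − 0.02q, supply p = 15 + q.
Competitive equilibrium: 94 − 0.02q = 15 + q → q* = 77.451, p* = 92.451.
The subsidy lowers effective supply by 54: p = q − 39.
New quantity: 94 − 0.02q = q − 39 → q' = 130.3922.
Overproduction Δq = 130.3922 − 77.451 = 52.9412; wedge = subsidy = 54.
The triangle = ½ × 52.9412 × 54 = $1429.41 thousand.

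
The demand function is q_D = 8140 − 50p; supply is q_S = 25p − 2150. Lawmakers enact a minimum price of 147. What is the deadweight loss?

In inverse form: demand p = 162.8 − 0.02q, supply p = 86 + 0.04q.
Competitive equilibrium: 162.8 − 0.02q = 86 + 0.04q → q* = 1280, p* = 137.2.
At the floor p = 147, quantity demanded = (162.8 − 147)/0.02 = 790.
Sellers' marginal cost at q' = 790: 86 + 0.04·790 = 117.6.
Δq = 1280 − 790 = 490; wedge = 147 − 117.6 = 29.4.
DWL = ½ × 490 × 29.4 = 7203.

7203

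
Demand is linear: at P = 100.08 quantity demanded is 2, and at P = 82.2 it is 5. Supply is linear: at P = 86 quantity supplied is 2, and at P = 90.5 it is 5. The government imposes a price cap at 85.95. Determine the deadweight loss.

13.76

Demand slope = (82.2 − 100.08)/(5 − 2) = −5.96, so P = 112 − 5.96Q.
Supply slope = (90.5 − 86)/(5 − 2) = 1.5, so P = 83 + 1.5Q.
Competitive equilibrium: 112 − 5.96Q = 83 + 1.5Q → Q* = 3.8874, P* = 88.8311.
At the ceiling P = 85.95, quantity supplied = (85.95 − 83)/1.5 = 1.9667.
Willingness to pay at Q' = 1.9667: 112 − 5.96·1.9667 = 100.2785.
ΔQ = 3.8874 − 1.9667 = 1.9207; wedge = 100.2785 − 85.95 = 14.3285.
Welfare loss = ½ × 1.9207 × 14.3285 = 13.76.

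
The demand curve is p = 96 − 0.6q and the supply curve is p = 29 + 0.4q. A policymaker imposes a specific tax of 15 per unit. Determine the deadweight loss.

Competitive equilibrium: 96 − 0.6q = 29 + 0.4q → q* = 67, p* = 55.8.
With the tax, the buyer price exceeds the seller price by 15: (96 − 0.6q) − (29 + 0.4q) = 15 → q' = 52.
Δq = 67 − 52 = 15; the wedge equals the tax, 15.
The triangle = ½ × 15 × 15 = 112.50.

112.50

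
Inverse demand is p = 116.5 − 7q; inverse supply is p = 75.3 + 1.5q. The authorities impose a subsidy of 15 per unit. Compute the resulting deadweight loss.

Competitive equilibrium: 116.5 − 7q = 75.3 + 1.5q → q* = 4.8471, p* = 82.5706.
The subsidy lowers effective supply by 15: p = 60.3 + 1.5q.
New quantity: 116.5 − 7q = 60.3 + 1.5q → q' = 6.6118.
Overproduction Δq = 6.6118 − 4.8471 = 1.7647; wedge = subsidy = 15.
The triangle = ½ × 1.7647 × 15 = 13.24.

13.24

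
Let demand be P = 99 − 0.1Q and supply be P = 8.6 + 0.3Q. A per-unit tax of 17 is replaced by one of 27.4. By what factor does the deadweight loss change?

2.598

Competitive equilibrium: 99 − 0.1Q = 8.6 + 0.3Q → Q* = 226, P* = 76.4.
For a per-unit tax t: ΔQ = t/0.4, so DWL = ½·t·(t/0.4) = t²/0.8.
At t = 17: DWL = 361.25. At t = 27.4: DWL = 938.45.
Ratio = (27.4/17)² = 2.598.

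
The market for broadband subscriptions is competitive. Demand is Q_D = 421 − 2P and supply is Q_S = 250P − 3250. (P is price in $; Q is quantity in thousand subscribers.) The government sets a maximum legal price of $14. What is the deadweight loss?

$5071.68 thousand

In inverse form: demand P = 210.5 − 0.5Q, supply P = 13 + 0.004Q.
Competitive equilibrium: 210.5 − 0.5Q = 13 + 0.004Q → Q* = 391.8651, P* = 14.5675.
At the ceiling P = 14, quantity supplied = (14 − 13)/0.004 = 250.
Willingness to pay at Q' = 250: 210.5 − 0.5·250 = 85.5.
ΔQ = 391.8651 − 250 = 141.8651; wedge = 85.5 − 14 = 71.5.
The triangle = ½ × 141.8651 × 71.5 = $5071.68 thousand.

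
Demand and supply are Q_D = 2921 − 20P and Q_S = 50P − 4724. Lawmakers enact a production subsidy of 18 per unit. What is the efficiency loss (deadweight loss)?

2314.29

In inverse form: demand P = 146.05 − 0.05Q, supply P = 94.48 + 0.02Q.
Competitive equilibrium: 146.05 − 0.05Q = 94.48 + 0.02Q → Q* = 736.7143, P* = 109.2143.
The subsidy lowers effective supply by 18: P = 76.48 + 0.02Q.
New quantity: 146.05 − 0.05Q = 76.48 + 0.02Q → Q' = 993.8571.
Overproduction ΔQ = 993.8571 − 736.7143 = 257.1428; wedge = subsidy = 18.
Welfare loss = ½ × 257.1428 × 18 = 2314.29.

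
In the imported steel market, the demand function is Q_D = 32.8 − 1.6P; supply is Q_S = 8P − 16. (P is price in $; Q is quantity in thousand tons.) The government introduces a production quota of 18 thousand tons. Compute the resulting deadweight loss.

$16.67 thousand

In inverse form: demand P = 20.5 − 0.625Q, supply P = 2 + 0.125Q.
Competitive equilibrium: 20.5 − 0.625Q = 2 + 0.125Q → Q* = 24.6667, P* = 5.0833.
At Q = 18: demand price = 20.5 − 0.625·18 = 9.25; supply price = 2 + 0.125·18 = 4.25.
ΔQ = 24.6667 − 18 = 6.6667; wedge = 9.25 − 4.25 = 5.
DWL = ½ × 6.6667 × 5 = $16.67 thousand.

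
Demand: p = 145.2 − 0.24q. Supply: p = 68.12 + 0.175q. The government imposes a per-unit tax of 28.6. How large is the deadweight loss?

985.49

Competitive equilibrium: 145.2 − 0.24q = 68.12 + 0.175q → q* = 185.7349, p* = 100.6236.
With the tax, the buyer price exceeds the seller price by 28.6: (145.2 − 0.24q) − (68.12 + 0.175q) = 28.6 → q' = 116.8193.
Δq = 185.7349 − 116.8193 = 68.9156; the wedge equals the tax, 28.6.
DWL = ½ × 68.9156 × 28.6 = 985.49.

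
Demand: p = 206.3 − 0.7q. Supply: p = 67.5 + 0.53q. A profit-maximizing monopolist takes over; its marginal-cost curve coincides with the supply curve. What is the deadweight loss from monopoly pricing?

1030.21

Competitive equilibrium: 206.3 − 0.7q = 67.5 + 0.53q → q* = 112.8455, p* = 127.3081.
Marginal revenue: MR = 206.3 − 1.4q. Set MR = MC: 206.3 − 1.4q = 67.5 + 0.53q → q_m = 71.9171.
Price p_m = 206.3 − 0.7·71.9171 = 155.958; MC(q_m) = 67.5 + 0.53·71.9171 = 105.6161.
Competitive q* = 112.8455, so Δq = 40.9284; wedge = 155.958 − 105.6161 = 50.3419.
DWL = ½ × 40.9284 × 50.3419 = 1030.21.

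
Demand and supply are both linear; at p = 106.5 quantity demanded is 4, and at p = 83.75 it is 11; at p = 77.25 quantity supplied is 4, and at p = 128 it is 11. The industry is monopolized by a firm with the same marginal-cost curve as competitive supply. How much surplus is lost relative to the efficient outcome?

13.51

Demand slope = (83.75 − 106.5)/(11 − 4) = −3.25, so p = 119.5 − 3.25q.
Supply slope = (128 − 77.25)/(11 − 4) = 7.25, so p = 48.25 + 7.25q.
Competitive equilibrium: 119.5 − 3.25q = 48.25 + 7.25q → q* = 6.7857, p* = 97.4464.
Marginal revenue: MR = 119.5 − 6.5q. Set MR = MC: 119.5 − 6.5q = 48.25 + 7.25q → q_m = 5.1818.
Price p_m = 119.5 − 3.25·5.1818 = 102.6592; MC(q_m) = 48.25 + 7.25·5.1818 = 85.8181.
Competitive q* = 6.7857, so Δq = 1.6039; wedge = 102.6592 − 85.8181 = 16.8411.
Welfare loss = ½ × 1.6039 × 16.8411 = 13.51.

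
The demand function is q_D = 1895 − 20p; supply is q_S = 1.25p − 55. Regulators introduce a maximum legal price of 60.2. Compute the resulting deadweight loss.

In inverse form: demand p = 94.75 − 0.05q, supply p = 44 + 0.8q.
Competitive equilibrium: 94.75 − 0.05q = 44 + 0.8q → q* = 59.7059, p* = 91.7647.
At the ceiling p = 60.2, quantity supplied = (60.2 − 44)/0.8 = 20.25.
Willingness to pay at q' = 20.25: 94.75 − 0.05·20.25 = 93.7375.
Δq = 59.7059 − 20.25 = 39.4559; wedge = 93.7375 − 60.2 = 33.5375.
Welfare loss = ½ × 39.4559 × 33.5375 = 661.63.

661.63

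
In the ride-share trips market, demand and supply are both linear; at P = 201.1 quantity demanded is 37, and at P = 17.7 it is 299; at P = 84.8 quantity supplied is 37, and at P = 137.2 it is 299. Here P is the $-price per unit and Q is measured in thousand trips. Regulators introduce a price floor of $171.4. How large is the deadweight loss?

Demand slope = (17.7 − 201.1)/(299 − 37) = −0.7, so P = 227 − 0.7Q.
Supply slope = (137.2 − 84.8)/(299 − 37) = 0.2, so P = 77.4 + 0.2Q.
Competitive equilibrium: 227 − 0.7Q = 77.4 + 0.2Q → Q* = 166.2222, P* = 110.6444.
At the floor P = 171.4, quantity demanded = (227 − 171.4)/0.7 = 79.4286.
Sellers' marginal cost at Q' = 79.4286: 77.4 + 0.2·79.4286 = 93.2857.
ΔQ = 166.2222 − 79.4286 = 86.7936; wedge = 171.4 − 93.2857 = 78.1143.
DWL = ½ × 86.7936 × 78.1143 = $3389.91 thousand.

$3389.91 thousand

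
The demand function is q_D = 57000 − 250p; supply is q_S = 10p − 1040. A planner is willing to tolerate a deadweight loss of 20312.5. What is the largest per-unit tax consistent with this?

65

In inverse form: demand p = 228 − 0.004q, supply p = 104 + 0.1q.
Competitive equilibrium: 228 − 0.004q = 104 + 0.1q → q* = 1192.3077, p* = 223.2308.
A tax t gives Δq = t/0.104 and wedge t, so DWL = t²/0.208.
t²/0.208 = 20312.5 → t² = 4225 → t = 65.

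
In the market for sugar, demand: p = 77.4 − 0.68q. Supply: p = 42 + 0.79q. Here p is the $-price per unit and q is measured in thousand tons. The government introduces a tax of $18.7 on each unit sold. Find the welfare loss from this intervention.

Competitive equilibrium: 77.4 − 0.68q = 42 + 0.79q → q* = 24.0816, p* = 61.0245.
With the tax, the buyer price exceeds the seller price by 18.7: (77.4 − 0.68q) − (42 + 0.79q) = 18.7 → q' = 11.3605.
Δq = 24.0816 − 11.3605 = 12.7211; the wedge equals the tax, 18.7.
The triangle = ½ × 12.7211 × 18.7 = $118.94 thousand.

$118.94 thousand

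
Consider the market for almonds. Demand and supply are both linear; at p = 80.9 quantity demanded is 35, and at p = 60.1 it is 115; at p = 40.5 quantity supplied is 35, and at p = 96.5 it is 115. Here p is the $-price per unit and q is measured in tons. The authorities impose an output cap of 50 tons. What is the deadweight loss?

$352.08

Demand slope = (60.1 − 80.9)/(115 − 35) = −0.26, so p = 90 − 0.26q.
Supply slope = (96.5 − 40.5)/(115 − 35) = 0.7, so p = 16 + 0.7q.
Competitive equilibrium: 90 − 0.26q = 16 + 0.7q → q* = 77.0833, p* = 69.9583.
At q = 50: demand price = 90 − 0.26·50 = 77; supply price = 16 + 0.7·50 = 51.
Δq = 77.0833 − 50 = 27.0833; wedge = 77 − 51 = 26.
The triangle = ½ × 27.0833 × 26 = $352.08.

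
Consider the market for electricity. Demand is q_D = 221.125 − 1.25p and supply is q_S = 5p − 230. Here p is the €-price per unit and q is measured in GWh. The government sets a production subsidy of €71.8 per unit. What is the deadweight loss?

€2577.62

In inverse form: demand p = 176.9 − 0.8q, supply p = 46 + 0.2q.
Competitive equilibrium: 176.9 − 0.8q = 46 + 0.2q → q* = 130.9, p* = 72.18.
The subsidy lowers effective supply by 71.8: p = 0.2q − 25.8.
New quantity: 176.9 − 0.8q = 0.2q − 25.8 → q' = 202.7.
Overproduction Δq = 202.7 − 130.9 = 71.8; wedge = subsidy = 71.8.
DWL = ½ × 71.8 × 71.8 = €2577.62.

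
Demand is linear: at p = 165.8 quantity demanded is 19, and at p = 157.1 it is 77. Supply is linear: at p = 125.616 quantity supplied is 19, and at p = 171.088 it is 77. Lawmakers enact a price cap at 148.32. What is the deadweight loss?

92.38

Demand slope = (157.1 − 165.8)/(77 − 19) = −0.15, so p = 168.65 − 0.15q.
Supply slope = (171.088 − 125.616)/(77 − 19) = 0.784, so p = 110.72 + 0.784q.
Competitive equilibrium: 168.65 − 0.15q = 110.72 + 0.784q → q* = 62.0236, p* = 159.3465.
At the ceiling p = 148.32, quantity supplied = (148.32 − 110.72)/0.784 = 47.9592.
Willingness to pay at q' = 47.9592: 168.65 − 0.15·47.9592 = 161.4561.
Δq = 62.0236 − 47.9592 = 14.0644; wedge = 161.4561 − 148.32 = 13.1361.
Deadweight loss = ½ × 14.0644 × 13.1361 = 92.38.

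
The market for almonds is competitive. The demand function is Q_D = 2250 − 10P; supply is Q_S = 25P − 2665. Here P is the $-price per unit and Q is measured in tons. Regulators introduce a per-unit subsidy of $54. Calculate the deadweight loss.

$10414.29

In inverse form: demand P = 225 − 0.1Q, supply P = 106.6 + 0.04Q.
Competitive equilibrium: 225 − 0.1Q = 106.6 + 0.04Q → Q* = 845.7143, P* = 140.4286.
The subsidy lowers effective supply by 54: P = 52.6 + 0.04Q.
New quantity: 225 − 0.1Q = 52.6 + 0.04Q → Q' = 1231.4286.
Overproduction ΔQ = 1231.4286 − 845.7143 = 385.7143; wedge = subsidy = 54.
The triangle = ½ × 385.7143 × 54 = $10414.29.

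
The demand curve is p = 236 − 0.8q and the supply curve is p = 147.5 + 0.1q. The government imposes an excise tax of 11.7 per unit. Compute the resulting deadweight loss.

76.05

Competitive equilibrium: 236 − 0.8q = 147.5 + 0.1q → q* = 98.3333, p* = 157.3333.
With the tax, the buyer price exceeds the seller price by 11.7: (236 − 0.8q) − (147.5 + 0.1q) = 11.7 → q' = 85.3333.
Δq = 98.3333 − 85.3333 = 13; the wedge equals the tax, 11.7.
The triangle = ½ × 13 × 11.7 = 76.05.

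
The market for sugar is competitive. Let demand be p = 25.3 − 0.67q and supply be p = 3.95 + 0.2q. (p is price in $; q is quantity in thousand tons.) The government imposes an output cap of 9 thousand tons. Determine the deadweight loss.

Competitive equilibrium: 25.3 − 0.67q = 3.95 + 0.2q → q* = 24.5402, p* = 8.858.
At q = 9: demand price = 25.3 − 0.67·9 = 19.27; supply price = 3.95 + 0.2·9 = 5.75.
Δq = 24.5402 − 9 = 15.5402; wedge = 19.27 − 5.75 = 13.52.
Welfare loss = ½ × 15.5402 × 13.52 = $105.05 thousand.

$105.05 thousand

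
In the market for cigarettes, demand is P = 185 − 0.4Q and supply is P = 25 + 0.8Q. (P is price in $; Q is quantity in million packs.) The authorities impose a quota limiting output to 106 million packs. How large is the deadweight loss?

Competitive equilibrium: 185 − 0.4Q = 25 + 0.8Q → Q* = 133.3333, P* = 131.6667.
At Q = 106: demand price = 185 − 0.4·106 = 142.6; supply price = 25 + 0.8·106 = 109.8.
ΔQ = 133.3333 − 106 = 27.3333; wedge = 142.6 − 109.8 = 32.8.
Deadweight loss = ½ × 27.3333 × 32.8 = $448.27 million.

$448.27 million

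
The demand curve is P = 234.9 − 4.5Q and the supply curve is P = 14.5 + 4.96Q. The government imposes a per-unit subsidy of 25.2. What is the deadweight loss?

33.56

Competitive equilibrium: 234.9 − 4.5Q = 14.5 + 4.96Q → Q* = 23.2981, P* = 130.0586.
The subsidy lowers effective supply by 25.2: P = 4.96Q − 10.7.
New quantity: 234.9 − 4.5Q = 4.96Q − 10.7 → Q' = 25.9619.
Overproduction ΔQ = 25.9619 − 23.2981 = 2.6638; wedge = subsidy = 25.2.
DWL = ½ × 2.6638 × 25.2 = 33.56.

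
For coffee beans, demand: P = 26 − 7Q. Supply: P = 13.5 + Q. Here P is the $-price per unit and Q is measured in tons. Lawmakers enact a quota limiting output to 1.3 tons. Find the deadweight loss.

$0.28

Competitive equilibrium: 26 − 7Q = 13.5 + Q → Q* = 1.5625, P* = 15.0625.
At Q = 1.3: demand price = 26 − 7·1.3 = 16.9; supply price = 13.5 + 1·1.3 = 14.8.
ΔQ = 1.5625 − 1.3 = 0.2625; wedge = 16.9 − 14.8 = 2.1.
Welfare loss = ½ × 0.2625 × 2.1 = $0.28.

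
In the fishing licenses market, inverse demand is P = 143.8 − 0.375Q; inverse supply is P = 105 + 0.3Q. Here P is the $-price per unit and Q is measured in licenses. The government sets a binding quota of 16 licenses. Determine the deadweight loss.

Competitive equilibrium: 143.8 − 0.375Q = 105 + 0.3Q → Q* = 57.4815, P* = 122.2444.
At Q = 16: demand price = 143.8 − 0.375·16 = 137.8; supply price = 105 + 0.3·16 = 109.8.
ΔQ = 57.4815 − 16 = 41.4815; wedge = 137.8 − 109.8 = 28.
Deadweight loss = ½ × 41.4815 × 28 = $580.74.

$580.74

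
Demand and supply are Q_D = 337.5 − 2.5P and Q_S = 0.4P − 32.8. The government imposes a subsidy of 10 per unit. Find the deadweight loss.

In inverse form: demand P = 135 − 0.4Q, supply P = 82 + 2.5Q.
Competitive equilibrium: 135 − 0.4Q = 82 + 2.5Q → Q* = 18.2759, P* = 127.6897.
The subsidy lowers effective supply by 10: P = 72 + 2.5Q.
New quantity: 135 − 0.4Q = 72 + 2.5Q → Q' = 21.7241.
Overproduction ΔQ = 21.7241 − 18.2759 = 3.4482; wedge = subsidy = 10.
The triangle = ½ × 3.4482 × 10 = 17.24.

17.24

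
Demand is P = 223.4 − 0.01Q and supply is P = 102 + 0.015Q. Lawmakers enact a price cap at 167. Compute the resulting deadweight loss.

Competitive equilibrium: 223.4 − 0.01Q = 102 + 0.015Q → Q* = 4856, P* = 174.84.
At the ceiling P = 167, quantity supplied = (167 − 102)/0.015 = 4333.3333.
Willingness to pay at Q' = 4333.3333: 223.4 − 0.01·4333.3333 = 180.0667.
ΔQ = 4856 − 4333.3333 = 522.6667; wedge = 180.0667 − 167 = 13.0667.
Deadweight loss = ½ × 522.6667 × 13.0667 = 3414.76.

3414.76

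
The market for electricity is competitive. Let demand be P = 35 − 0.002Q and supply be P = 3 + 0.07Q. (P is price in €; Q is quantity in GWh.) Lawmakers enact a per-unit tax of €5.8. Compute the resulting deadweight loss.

Competitive equilibrium: 35 − 0.002Q = 3 + 0.07Q → Q* = 444.4444, P* = 34.1111.
With the tax, the buyer price exceeds the seller price by 5.8: (35 − 0.002Q) − (3 + 0.07Q) = 5.8 → Q' = 363.8889.
ΔQ = 444.4444 − 363.8889 = 80.5555; the wedge equals the tax, 5.8.
Deadweight loss = ½ × 80.5555 × 5.8 = €233.61.

€233.61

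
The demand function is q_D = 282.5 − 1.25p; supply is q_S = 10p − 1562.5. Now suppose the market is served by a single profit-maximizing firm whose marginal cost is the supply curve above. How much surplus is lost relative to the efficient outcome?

In inverse form: demand p = 226 − 0.8q, supply p = 156.25 + 0.1q.
Competitive equilibrium: 226 − 0.8q = 156.25 + 0.1q → q* = 77.5, p* = 164.
Marginal revenue: MR = 226 − 1.6q. Set MR = MC: 226 − 1.6q = 156.25 + 0.1q → q_m = 41.0294.
Price p_m = 226 − 0.8·41.0294 = 193.1765; MC(q_m) = 156.25 + 0.1·41.0294 = 160.3529.
Competitive q* = 77.5, so Δq = 36.4706; wedge = 193.1765 − 160.3529 = 32.8236.
The triangle = ½ × 36.4706 × 32.8236 = 598.55.

598.55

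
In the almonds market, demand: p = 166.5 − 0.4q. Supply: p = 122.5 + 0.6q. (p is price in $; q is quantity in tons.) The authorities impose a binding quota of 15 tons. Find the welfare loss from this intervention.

$420.50

Competitive equilibrium: 166.5 − 0.4q = 122.5 + 0.6q → q* = 44, p* = 148.9.
At q = 15: demand price = 166.5 − 0.4·15 = 160.5; supply price = 122.5 + 0.6·15 = 131.5.
Δq = 44 − 15 = 29; wedge = 160.5 − 131.5 = 29.
Deadweight loss = ½ × 29 × 29 = $420.50.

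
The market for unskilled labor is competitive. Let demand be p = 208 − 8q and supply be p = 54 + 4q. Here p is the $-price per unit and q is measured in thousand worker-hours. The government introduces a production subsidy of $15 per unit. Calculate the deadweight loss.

$9.375 thousand

Competitive equilibrium: 208 − 8q = 54 + 4q → q* = 12.8333, p* = 105.3333.
The subsidy lowers effective supply by 15: p = 39 + 4q.
New quantity: 208 − 8q = 39 + 4q → q' = 14.0833.
Overproduction Δq = 14.0833 − 12.8333 = 1.25; wedge = subsidy = 15.
The triangle = ½ × 1.25 × 15 = $9.375 thousand.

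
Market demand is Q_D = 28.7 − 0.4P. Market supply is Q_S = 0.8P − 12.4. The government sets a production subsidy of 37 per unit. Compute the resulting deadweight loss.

In inverse form: demand P = 71.75 − 2.5Q, supply P = 15.5 + 1.25Q.
Competitive equilibrium: 71.75 − 2.5Q = 15.5 + 1.25Q → Q* = 15, P* = 34.25.
The subsidy lowers effective supply by 37: P = 1.25Q − 21.5.
New quantity: 71.75 − 2.5Q = 1.25Q − 21.5 → Q' = 24.8667.
Overproduction ΔQ = 24.8667 − 15 = 9.8667; wedge = subsidy = 37.
DWL = ½ × 9.8667 × 37 = 182.53.

182.53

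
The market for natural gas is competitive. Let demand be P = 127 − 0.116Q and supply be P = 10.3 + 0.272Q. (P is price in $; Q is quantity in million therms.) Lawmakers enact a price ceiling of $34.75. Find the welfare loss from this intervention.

Competitive equilibrium: 127 − 0.116Q = 10.3 + 0.272Q → Q* = 300.7732, P* = 92.1103.
At the ceiling P = 34.75, quantity supplied = (34.75 − 10.3)/0.272 = 89.8897.
Willingness to pay at Q' = 89.8897: 127 − 0.116·89.8897 = 116.5728.
ΔQ = 300.7732 − 89.8897 = 210.8835; wedge = 116.5728 − 34.75 = 81.8228.
The triangle = ½ × 210.8835 × 81.8228 = $8627.54 million.

$8627.54 million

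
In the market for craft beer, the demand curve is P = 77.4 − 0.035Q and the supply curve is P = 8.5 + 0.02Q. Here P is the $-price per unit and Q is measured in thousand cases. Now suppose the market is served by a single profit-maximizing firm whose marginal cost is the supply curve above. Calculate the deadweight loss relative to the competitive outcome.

$6526.75 thousand

Competitive equilibrium: 77.4 − 0.035Q = 8.5 + 0.02Q → Q* = 1252.72727, P* = 33.55455.
Marginal revenue: MR = 77.4 − 0.07Q. Set MR = MC: 77.4 − 0.07Q = 8.5 + 0.02Q → Q_m = 765.55556.
Price P_m = 77.4 − 0.035·765.55556 = 50.60556; MC(Q_m) = 8.5 + 0.02·765.55556 = 23.81111.
Competitive Q* = 1252.72727, so ΔQ = 487.17171; wedge = 50.60556 − 23.81111 = 26.79445.
DWL = ½ × 487.17171 × 26.79445 = $6526.75 thousand.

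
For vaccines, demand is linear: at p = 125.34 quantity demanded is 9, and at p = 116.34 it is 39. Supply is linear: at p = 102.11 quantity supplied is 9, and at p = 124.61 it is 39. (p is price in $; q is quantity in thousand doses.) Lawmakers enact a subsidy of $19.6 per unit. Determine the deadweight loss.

$182.93 thousand

Demand slope = (116.34 − 125.34)/(39 − 9) = −0.3, so p = 128.04 − 0.3q.
Supply slope = (124.61 − 102.11)/(39 − 9) = 0.75, so p = 95.36 + 0.75q.
Competitive equilibrium: 128.04 − 0.3q = 95.36 + 0.75q → q* = 31.1238, p* = 118.7029.
The subsidy lowers effective supply by 19.6: p = 75.76 + 0.75q.
New quantity: 128.04 − 0.3q = 75.76 + 0.75q → q' = 49.7905.
Overproduction Δq = 49.7905 − 31.1238 = 18.6667; wedge = subsidy = 19.6.
Deadweight loss = ½ × 18.6667 × 19.6 = $182.93 thousand.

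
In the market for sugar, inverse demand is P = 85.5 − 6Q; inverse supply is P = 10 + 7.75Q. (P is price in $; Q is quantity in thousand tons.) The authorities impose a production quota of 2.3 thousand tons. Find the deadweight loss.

Competitive equilibrium: 85.5 − 6Q = 10 + 7.75Q → Q* = 5.4909, P* = 52.5545.
At Q = 2.3: demand price = 85.5 − 6·2.3 = 71.7; supply price = 10 + 7.75·2.3 = 27.825.
ΔQ = 5.4909 − 2.3 = 3.1909; wedge = 71.7 − 27.825 = 43.875.
Deadweight loss = ½ × 3.1909 × 43.875 = $70 thousand.

$70 thousand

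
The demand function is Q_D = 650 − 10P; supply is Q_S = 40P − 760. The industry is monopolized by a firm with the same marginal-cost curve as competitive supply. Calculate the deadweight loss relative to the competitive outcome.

In inverse form: demand P = 65 − 0.1Q, supply P = 19 + 0.025Q.
Competitive equilibrium: 65 − 0.1Q = 19 + 0.025Q → Q* = 368, P* = 28.2.
Marginal revenue: MR = 65 − 0.2Q. Set MR = MC: 65 − 0.2Q = 19 + 0.025Q → Q_m = 204.44444.
Price P_m = 65 − 0.1·204.44444 = 44.55556; MC(Q_m) = 19 + 0.025·204.44444 = 24.11111.
Competitive Q* = 368, so ΔQ = 163.55556; wedge = 44.55556 − 24.11111 = 20.44445.
The triangle = ½ × 163.55556 × 20.44445 = 1671.90.

1671.90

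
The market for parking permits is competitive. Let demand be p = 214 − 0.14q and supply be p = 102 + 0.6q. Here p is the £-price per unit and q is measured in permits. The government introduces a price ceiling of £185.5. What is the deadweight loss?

Competitive equilibrium: 214 − 0.14q = 102 + 0.6q → q* = 151.3514, p* = 192.8108.
At the ceiling p = 185.5, quantity supplied = (185.5 − 102)/0.6 = 139.1667.
Willingness to pay at q' = 139.1667: 214 − 0.14·139.1667 = 194.5167.
Δq = 151.3514 − 139.1667 = 12.1847; wedge = 194.5167 − 185.5 = 9.0167.
Deadweight loss = ½ × 12.1847 × 9.0167 = £54.93.

£54.93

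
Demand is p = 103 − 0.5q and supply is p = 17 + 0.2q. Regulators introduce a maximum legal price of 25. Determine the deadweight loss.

Competitive equilibrium: 103 − 0.5q = 17 + 0.2q → q* = 122.8571, p* = 41.5714.
At the ceiling p = 25, quantity supplied = (25 − 17)/0.2 = 40.
Willingness to pay at q' = 40: 103 − 0.5·40 = 83.
Δq = 122.8571 − 40 = 82.8571; wedge = 83 − 25 = 58.
Deadweight loss = ½ × 82.8571 × 58 = 2402.86.

2402.86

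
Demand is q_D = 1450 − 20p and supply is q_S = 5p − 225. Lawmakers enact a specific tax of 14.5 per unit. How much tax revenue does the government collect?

In inverse form: demand p = 72.5 − 0.05q, supply p = 45 + 0.2q.
Competitive equilibrium: 72.5 − 0.05q = 45 + 0.2q → q* = 110, p* = 67.
With the tax, the buyer price exceeds the seller price by 14.5: (72.5 − 0.05q) − (45 + 0.2q) = 14.5 → q' = 52.
Tax revenue = 14.5 × 52 = 754.

754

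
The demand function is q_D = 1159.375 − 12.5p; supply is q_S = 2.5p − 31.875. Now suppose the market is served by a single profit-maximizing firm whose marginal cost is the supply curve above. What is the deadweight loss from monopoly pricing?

136.05

In inverse form: demand p = 92.75 − 0.08q, supply p = 12.75 + 0.4q.
Competitive equilibrium: 92.75 − 0.08q = 12.75 + 0.4q → q* = 166.66667, p* = 79.41667.
Marginal revenue: MR = 92.75 − 0.16q. Set MR = MC: 92.75 − 0.16q = 12.75 + 0.4q → q_m = 142.85714.
Price p_m = 92.75 − 0.08·142.85714 = 81.32143; MC(q_m) = 12.75 + 0.4·142.85714 = 69.89286.
Competitive q* = 166.66667, so Δq = 23.80953; wedge = 81.32143 − 69.89286 = 11.42857.
Deadweight loss = ½ × 23.80953 × 11.42857 = 136.05.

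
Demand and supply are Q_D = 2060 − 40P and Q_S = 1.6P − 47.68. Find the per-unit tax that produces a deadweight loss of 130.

In inverse form: demand P = 51.5 − 0.025Q, supply P = 29.8 + 0.625Q.
Competitive equilibrium: 51.5 − 0.025Q = 29.8 + 0.625Q → Q* = 33.3846, P* = 50.6654.
A tax t gives ΔQ = t/0.65 and wedge t, so DWL = t²/1.3.
t²/1.3 = 130 → t² = 169 → t = 13.

13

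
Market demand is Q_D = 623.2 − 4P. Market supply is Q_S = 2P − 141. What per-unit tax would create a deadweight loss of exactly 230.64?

18.6

In inverse form: demand P = 155.8 − 0.25Q, supply P = 70.5 + 0.5Q.
Competitive equilibrium: 155.8 − 0.25Q = 70.5 + 0.5Q → Q* = 113.7333, P* = 127.3667.
A tax t gives ΔQ = t/0.75 and wedge t, so DWL = t²/1.5.
t²/1.5 = 230.64 → t² = 345.96 → t = 18.6.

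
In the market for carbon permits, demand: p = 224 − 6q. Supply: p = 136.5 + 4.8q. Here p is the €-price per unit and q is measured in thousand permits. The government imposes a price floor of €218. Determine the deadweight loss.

€272.36 thousand

Competitive equilibrium: 224 − 6q = 136.5 + 4.8q → q* = 8.1019, p* = 175.3889.
At the floor p = 218, quantity demanded = (224 − 218)/6 = 1.
Sellers' marginal cost at q' = 1: 136.5 + 4.8·1 = 141.3.
Δq = 8.1019 − 1 = 7.1019; wedge = 218 − 141.3 = 76.7.
DWL = ½ × 7.1019 × 76.7 = €272.36 thousand.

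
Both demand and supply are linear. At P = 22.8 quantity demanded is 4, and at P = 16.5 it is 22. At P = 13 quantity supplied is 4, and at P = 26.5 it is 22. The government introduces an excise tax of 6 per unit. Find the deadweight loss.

16.36

Demand slope = (16.5 − 22.8)/(22 − 4) = −0.35, so P = 24.2 − 0.35Q.
Supply slope = (26.5 − 13)/(22 − 4) = 0.75, so P = 10 + 0.75Q.
Competitive equilibrium: 24.2 − 0.35Q = 10 + 0.75Q → Q* = 12.9091, P* = 19.6818.
With the tax, the buyer price exceeds the seller price by 6: (24.2 − 0.35Q) − (10 + 0.75Q) = 6 → Q' = 7.4545.
ΔQ = 12.9091 − 7.4545 = 5.4546; the wedge equals the tax, 6.
DWL = ½ × 5.4546 × 6 = 16.36.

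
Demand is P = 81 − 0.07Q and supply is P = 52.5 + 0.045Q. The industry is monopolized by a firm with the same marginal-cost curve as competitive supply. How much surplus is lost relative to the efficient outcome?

Competitive equilibrium: 81 − 0.07Q = 52.5 + 0.045Q → Q* = 247.8261, P* = 63.6522.
Marginal revenue: MR = 81 − 0.14Q. Set MR = MC: 81 − 0.14Q = 52.5 + 0.045Q → Q_m = 154.0541.
Price P_m = 81 − 0.07·154.0541 = 70.2162; MC(Q_m) = 52.5 + 0.045·154.0541 = 59.4324.
Competitive Q* = 247.8261, so ΔQ = 93.772; wedge = 70.2162 − 59.4324 = 10.7838.
DWL = ½ × 93.772 × 10.7838 = 505.61.

505.61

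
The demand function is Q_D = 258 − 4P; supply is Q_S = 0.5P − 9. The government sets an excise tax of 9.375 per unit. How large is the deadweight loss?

19.53

In inverse form: demand P = 64.5 − 0.25Q, supply P = 18 + 2Q.
Competitive equilibrium: 64.5 − 0.25Q = 18 + 2Q → Q* = 20.6667, P* = 59.3333.
With the tax, the buyer price exceeds the seller price by 9.375: (64.5 − 0.25Q) − (18 + 2Q) = 9.375 → Q' = 16.5.
ΔQ = 20.6667 − 16.5 = 4.1667; the wedge equals the tax, 9.375.
Welfare loss = ½ × 4.1667 × 9.375 = 19.53.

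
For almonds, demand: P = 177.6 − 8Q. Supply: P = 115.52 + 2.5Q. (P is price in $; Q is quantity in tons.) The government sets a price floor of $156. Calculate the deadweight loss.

$54.18

Competitive equilibrium: 177.6 − 8Q = 115.52 + 2.5Q → Q* = 5.9124, P* = 130.301.
At the floor P = 156, quantity demanded = (177.6 − 156)/8 = 2.7.
Sellers' marginal cost at Q' = 2.7: 115.52 + 2.5·2.7 = 122.27.
ΔQ = 5.9124 − 2.7 = 3.2124; wedge = 156 − 122.27 = 33.73.
Welfare loss = ½ × 3.2124 × 33.73 = $54.18.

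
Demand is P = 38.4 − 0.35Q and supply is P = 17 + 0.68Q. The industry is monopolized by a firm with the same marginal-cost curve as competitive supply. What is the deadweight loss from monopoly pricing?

Competitive equilibrium: 38.4 − 0.35Q = 17 + 0.68Q → Q* = 20.7767, P* = 31.1282.
Marginal revenue: MR = 38.4 − 0.7Q. Set MR = MC: 38.4 − 0.7Q = 17 + 0.68Q → Q_m = 15.5072.
Price P_m = 38.4 − 0.35·15.5072 = 32.9725; MC(Q_m) = 17 + 0.68·15.5072 = 27.5449.
Competitive Q* = 20.7767, so ΔQ = 5.2695; wedge = 32.9725 − 27.5449 = 5.4276.
Welfare loss = ½ × 5.2695 × 5.4276 = 14.30.

14.30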